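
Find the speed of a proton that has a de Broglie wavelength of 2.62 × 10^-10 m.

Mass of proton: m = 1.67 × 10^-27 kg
1.51 × 10^3 m/s

From the de Broglie relation λ = h/(mv), we solve for v:

v = h/(mλ)
v = (6.626 × 10^-34 J·s) / (1.67 × 10^-27 kg × 2.62 × 10^-10 m)
v = 1.51 × 10^3 m/s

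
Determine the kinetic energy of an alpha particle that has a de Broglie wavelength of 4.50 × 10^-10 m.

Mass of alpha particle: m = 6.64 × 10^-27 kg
1.63 × 10^-22 J (or 1.02 × 10^-3 eV)

From λ = h/√(2mKE), we solve for KE:

λ² = h²/(2mKE)
KE = h²/(2mλ²)
KE = (6.626 × 10^-34 J·s)² / (2 × 6.64 × 10^-27 kg × (4.50 × 10^-10 m)²)
KE = 1.63 × 10^-22 J
KE = 1.02 × 10^-3 eV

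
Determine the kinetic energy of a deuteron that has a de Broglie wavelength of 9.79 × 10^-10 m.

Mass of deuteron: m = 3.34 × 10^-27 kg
6.86 × 10^-23 J (or 4.28 × 10^-4 eV)

From λ = h/√(2mKE), we solve for KE:

λ² = h²/(2mKE)
KE = h²/(2mλ²)
KE = (6.626 × 10^-34 J·s)² / (2 × 3.34 × 10^-27 kg × (9.79 × 10^-10 m)²)
KE = 6.86 × 10^-23 J
KE = 4.28 × 10^-4 eV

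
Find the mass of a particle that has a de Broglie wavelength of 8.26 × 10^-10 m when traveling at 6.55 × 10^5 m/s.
1.22 × 10^-30 kg

From the de Broglie relation λ = h/(mv), we solve for m:

m = h/(λv)
m = (6.626 × 10^-34 J·s) / (8.26 × 10^-10 m × 6.55 × 10^5 m/s)
m = 1.22 × 10^-30 kg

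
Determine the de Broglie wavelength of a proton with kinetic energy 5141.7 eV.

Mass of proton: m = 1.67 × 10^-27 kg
3.99 × 10^-13 m

Using λ = h/√(2mKE):

First convert KE to Joules: KE = 5141.7 eV = 8.238 × 10^-16 J

λ = h/√(2mKE)
λ = (6.626 × 10^-34 J·s) / √(2 × 1.67 × 10^-27 kg × 8.238 × 10^-16 J)
λ = 3.99 × 10^-13 m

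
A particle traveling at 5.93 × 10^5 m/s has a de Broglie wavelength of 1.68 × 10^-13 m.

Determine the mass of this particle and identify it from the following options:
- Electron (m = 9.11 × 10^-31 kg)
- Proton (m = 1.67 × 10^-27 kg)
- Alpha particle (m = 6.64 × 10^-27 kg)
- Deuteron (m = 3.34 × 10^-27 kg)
The particle is an alpha particle.

From λ = h/(mv), solve for mass:

m = h/(λv)
m = (6.626 × 10^-34 J·s) / (1.68 × 10^-13 m × 5.93 × 10^5 m/s)
m = 6.65 × 10^-27 kg

Comparing with the listed masses, this is closest to an alpha particle.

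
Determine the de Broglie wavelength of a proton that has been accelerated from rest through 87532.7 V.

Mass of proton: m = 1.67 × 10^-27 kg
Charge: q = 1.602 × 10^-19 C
9.68 × 10^-14 m

When a particle is accelerated through voltage V, it gains kinetic energy KE = qV.

The de Broglie wavelength is then λ = h/√(2mqV):

λ = h/√(2mqV)
λ = (6.626 × 10^-34 J·s) / √(2 × 1.67 × 10^-27 kg × 1.602 × 10^-19 C × 87532.7 V)
λ = 9.68 × 10^-14 m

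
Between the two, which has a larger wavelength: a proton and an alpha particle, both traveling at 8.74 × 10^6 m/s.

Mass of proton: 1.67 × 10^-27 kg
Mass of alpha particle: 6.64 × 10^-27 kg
The proton has the longer wavelength.

Using λ = h/(mv), since both particles have the same velocity, the wavelength depends only on mass.

For proton: λ₁ = h/(m₁v) = 4.54 × 10^-14 m
For alpha particle: λ₂ = h/(m₂v) = 1.14 × 10^-14 m

Since λ ∝ 1/m at constant velocity, the lighter particle has the longer wavelength.

The proton has the longer de Broglie wavelength.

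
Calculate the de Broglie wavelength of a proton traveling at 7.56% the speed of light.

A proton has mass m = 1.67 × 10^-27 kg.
1.75 × 10^-14 m

Using the de Broglie relation λ = h/(mv):

v = 7.56% × c = 2.266 × 10^7 m/s

λ = h/(mv)
λ = (6.626 × 10^-34 J·s) / (1.67 × 10^-27 kg × 2.266 × 10^7 m/s)
λ = 1.75 × 10^-14 m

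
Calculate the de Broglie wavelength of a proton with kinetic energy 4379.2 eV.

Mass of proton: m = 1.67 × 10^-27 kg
4.33 × 10^-13 m

Using λ = h/√(2mKE):

First convert KE to Joules: KE = 4379.2 eV = 7.016 × 10^-16 J

λ = h/√(2mKE)
λ = (6.626 × 10^-34 J·s) / √(2 × 1.67 × 10^-27 kg × 7.016 × 10^-16 J)
λ = 4.33 × 10^-13 m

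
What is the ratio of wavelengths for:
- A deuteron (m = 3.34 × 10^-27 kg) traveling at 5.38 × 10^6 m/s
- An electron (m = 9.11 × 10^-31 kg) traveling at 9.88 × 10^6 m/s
λ₁/λ₂ = 5.01 × 10^-4

Using λ = h/(mv):

λ₁ = h/(m₁v₁) = 3.69 × 10^-14 m
λ₂ = h/(m₂v₂) = 7.36 × 10^-11 m

Ratio λ₁/λ₂ = (m₂v₂)/(m₁v₁)
         = (9.11 × 10^-31 kg × 9.88 × 10^6 m/s) / (3.34 × 10^-27 kg × 5.38 × 10^6 m/s)
         = 5.01 × 10^-4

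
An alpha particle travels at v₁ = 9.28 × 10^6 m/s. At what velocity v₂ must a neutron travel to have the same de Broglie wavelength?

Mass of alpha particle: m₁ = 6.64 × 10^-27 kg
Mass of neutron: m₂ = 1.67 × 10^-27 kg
v₂ = 3.69 × 10^7 m/s

For equal de Broglie wavelengths: λ₁ = λ₂

h/(m₁v₁) = h/(m₂v₂)
m₁v₁ = m₂v₂
v₂ = v₁ · (m₁/m₂)

v₂ = 9.28 × 10^6 m/s × (6.64 × 10^-27 kg / 1.67 × 10^-27 kg)
v₂ = 3.69 × 10^7 m/s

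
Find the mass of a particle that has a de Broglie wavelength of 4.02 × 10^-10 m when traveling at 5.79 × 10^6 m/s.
2.85 × 10^-31 kg

From the de Broglie relation λ = h/(mv), we solve for m:

m = h/(λv)
m = (6.626 × 10^-34 J·s) / (4.02 × 10^-10 m × 5.79 × 10^6 m/s)
m = 2.85 × 10^-31 kg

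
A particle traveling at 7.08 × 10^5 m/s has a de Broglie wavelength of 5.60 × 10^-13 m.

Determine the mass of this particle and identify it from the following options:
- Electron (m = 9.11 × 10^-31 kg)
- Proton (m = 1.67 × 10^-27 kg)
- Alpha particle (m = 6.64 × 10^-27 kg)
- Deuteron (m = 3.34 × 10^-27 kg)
The particle is a proton.

From λ = h/(mv), solve for mass:

m = h/(λv)
m = (6.626 × 10^-34 J·s) / (5.60 × 10^-13 m × 7.08 × 10^5 m/s)
m = 1.67 × 10^-27 kg

Comparing with the listed masses, this is closest to a proton.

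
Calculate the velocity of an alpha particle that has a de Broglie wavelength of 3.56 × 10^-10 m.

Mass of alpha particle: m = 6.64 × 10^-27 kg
2.80 × 10^2 m/s

From the de Broglie relation λ = h/(mv), we solve for v:

v = h/(mλ)
v = (6.626 × 10^-34 J·s) / (6.64 × 10^-27 kg × 3.56 × 10^-10 m)
v = 2.80 × 10^2 m/s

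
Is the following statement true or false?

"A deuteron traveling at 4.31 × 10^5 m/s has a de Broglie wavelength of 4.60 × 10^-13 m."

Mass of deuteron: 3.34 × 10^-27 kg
True

The claim is correct.

Using λ = h/(mv):
λ = (6.626 × 10^-34 J·s) / (3.34 × 10^-27 kg × 4.31 × 10^5 m/s)
λ = 4.60 × 10^-13 m

This matches the claimed value.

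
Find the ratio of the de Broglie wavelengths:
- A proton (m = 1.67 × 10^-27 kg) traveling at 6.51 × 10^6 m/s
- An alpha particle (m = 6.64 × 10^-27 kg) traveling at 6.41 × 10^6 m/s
λ₁/λ₂ = 3.91

Using λ = h/(mv):

λ₁ = h/(m₁v₁) = 6.09 × 10^-14 m
λ₂ = h/(m₂v₂) = 1.56 × 10^-14 m

Ratio λ₁/λ₂ = (m₂v₂)/(m₁v₁)
         = (6.64 × 10^-27 kg × 6.41 × 10^6 m/s) / (1.67 × 10^-27 kg × 6.51 × 10^6 m/s)
         = 3.91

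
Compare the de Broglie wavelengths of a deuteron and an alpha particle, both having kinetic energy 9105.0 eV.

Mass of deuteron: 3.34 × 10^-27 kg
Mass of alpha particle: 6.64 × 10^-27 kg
The deuteron has the longer wavelength.

Using λ = h/√(2mKE):

For deuteron: λ₁ = h/√(2m₁KE) = 2.12 × 10^-13 m
For alpha particle: λ₂ = h/√(2m₂KE) = 1.51 × 10^-13 m

Since λ ∝ 1/√m at constant kinetic energy, the lighter particle has the longer wavelength.

The deuteron has the longer de Broglie wavelength.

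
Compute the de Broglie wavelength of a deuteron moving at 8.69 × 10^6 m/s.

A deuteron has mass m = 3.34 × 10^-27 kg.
2.28 × 10^-14 m

Using the de Broglie relation λ = h/(mv):

λ = h/(mv)
λ = (6.626 × 10^-34 J·s) / (3.34 × 10^-27 kg × 8.69 × 10^6 m/s)
λ = 2.28 × 10^-14 m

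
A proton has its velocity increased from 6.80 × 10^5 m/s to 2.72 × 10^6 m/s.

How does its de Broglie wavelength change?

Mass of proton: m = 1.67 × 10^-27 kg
The wavelength decreases by a factor of 4.

Using λ = h/(mv):

Initial wavelength: λ₁ = h/(mv₁) = 5.83 × 10^-13 m
Final wavelength: λ₂ = h/(mv₂) = 1.46 × 10^-13 m

Since λ ∝ 1/v, when velocity increases by a factor of 4, the wavelength decreases by a factor of 4.

λ₂/λ₁ = v₁/v₂ = 1/4

The wavelength decreases by a factor of 4.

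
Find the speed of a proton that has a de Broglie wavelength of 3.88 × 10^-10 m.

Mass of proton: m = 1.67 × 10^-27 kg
1.02 × 10^3 m/s

From the de Broglie relation λ = h/(mv), we solve for v:

v = h/(mλ)
v = (6.626 × 10^-34 J·s) / (1.67 × 10^-27 kg × 3.88 × 10^-10 m)
v = 1.02 × 10^3 m/s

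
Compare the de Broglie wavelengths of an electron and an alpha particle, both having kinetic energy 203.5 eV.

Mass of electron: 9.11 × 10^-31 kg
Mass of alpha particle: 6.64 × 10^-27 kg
The electron has the longer wavelength.

Using λ = h/√(2mKE):

For electron: λ₁ = h/√(2m₁KE) = 8.60 × 10^-11 m
For alpha particle: λ₂ = h/√(2m₂KE) = 1.01 × 10^-12 m

Since λ ∝ 1/√m at constant kinetic energy, the lighter particle has the longer wavelength.

The electron has the longer de Broglie wavelength.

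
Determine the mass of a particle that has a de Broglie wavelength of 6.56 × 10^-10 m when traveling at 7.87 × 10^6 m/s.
1.28 × 10^-31 kg

From the de Broglie relation λ = h/(mv), we solve for m:

m = h/(λv)
m = (6.626 × 10^-34 J·s) / (6.56 × 10^-10 m × 7.87 × 10^6 m/s)
m = 1.28 × 10^-31 kg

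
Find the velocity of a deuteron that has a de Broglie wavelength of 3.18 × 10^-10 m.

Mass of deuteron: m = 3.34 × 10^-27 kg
6.24 × 10^2 m/s

From the de Broglie relation λ = h/(mv), we solve for v:

v = h/(mλ)
v = (6.626 × 10^-34 J·s) / (3.34 × 10^-27 kg × 3.18 × 10^-10 m)
v = 6.24 × 10^2 m/s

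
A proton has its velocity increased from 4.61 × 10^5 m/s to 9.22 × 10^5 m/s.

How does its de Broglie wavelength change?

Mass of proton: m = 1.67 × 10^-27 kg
The wavelength decreases by a factor of 2.

Using λ = h/(mv):

Initial wavelength: λ₁ = h/(mv₁) = 8.61 × 10^-13 m
Final wavelength: λ₂ = h/(mv₂) = 4.30 × 10^-13 m

Since λ ∝ 1/v, when velocity increases by a factor of 2, the wavelength decreases by a factor of 2.

λ₂/λ₁ = v₁/v₂ = 1/2

The wavelength decreases by a factor of 2.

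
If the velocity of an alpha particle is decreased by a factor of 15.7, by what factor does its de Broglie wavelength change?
The wavelength increases by a factor of 15.7.

From λ = h/(mv), the wavelength is inversely proportional to velocity:

λ ∝ 1/v

If v → v/15.7, then λ → 15.7λ

When velocity is decreased by a factor of 15.7, the wavelength increases by a factor of 15.7.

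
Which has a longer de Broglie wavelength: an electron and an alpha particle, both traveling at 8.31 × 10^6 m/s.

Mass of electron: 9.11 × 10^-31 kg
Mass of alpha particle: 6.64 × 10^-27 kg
The electron has the longer wavelength.

Using λ = h/(mv), since both particles have the same velocity, the wavelength depends only on mass.

For electron: λ₁ = h/(m₁v) = 8.75 × 10^-11 m
For alpha particle: λ₂ = h/(m₂v) = 1.20 × 10^-14 m

Since λ ∝ 1/m at constant velocity, the lighter particle has the longer wavelength.

The electron has the longer de Broglie wavelength.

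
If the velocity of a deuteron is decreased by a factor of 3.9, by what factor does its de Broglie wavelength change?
The wavelength increases by a factor of 3.9.

From λ = h/(mv), the wavelength is inversely proportional to velocity:

λ ∝ 1/v

If v → v/3.9, then λ → 3.9λ

When velocity is decreased by a factor of 3.9, the wavelength increases by a factor of 3.9.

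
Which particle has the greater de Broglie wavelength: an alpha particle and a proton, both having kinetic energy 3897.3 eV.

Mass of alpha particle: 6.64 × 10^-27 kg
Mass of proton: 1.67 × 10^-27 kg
The proton has the longer wavelength.

Using λ = h/√(2mKE):

For alpha particle: λ₁ = h/√(2m₁KE) = 2.30 × 10^-13 m
For proton: λ₂ = h/√(2m₂KE) = 4.59 × 10^-13 m

Since λ ∝ 1/√m at constant kinetic energy, the lighter particle has the longer wavelength.

The proton has the longer de Broglie wavelength.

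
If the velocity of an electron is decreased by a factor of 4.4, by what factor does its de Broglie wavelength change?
The wavelength increases by a factor of 4.4.

From λ = h/(mv), the wavelength is inversely proportional to velocity:

λ ∝ 1/v

If v → v/4.4, then λ → 4.4λ

When velocity is decreased by a factor of 4.4, the wavelength increases by a factor of 4.4.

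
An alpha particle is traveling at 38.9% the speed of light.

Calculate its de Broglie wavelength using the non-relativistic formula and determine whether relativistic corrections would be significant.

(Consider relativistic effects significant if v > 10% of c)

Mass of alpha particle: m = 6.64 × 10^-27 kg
Yes, relativistic corrections are needed.

Using the non-relativistic de Broglie formula λ = h/(mv):

v = 38.9% × c = 1.166 × 10^8 m/s

λ = h/(mv)
λ = (6.626 × 10^-34 J·s) / (6.64 × 10^-27 kg × 1.166 × 10^8 m/s)
λ = 8.56 × 10^-16 m

Since v = 38.9% of c > 10% of c, relativistic corrections ARE significant and the actual wavelength would differ from this non-relativistic estimate.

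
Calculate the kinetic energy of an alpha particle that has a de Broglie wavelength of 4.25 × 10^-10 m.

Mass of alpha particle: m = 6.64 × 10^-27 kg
1.83 × 10^-22 J (or 1.14 × 10^-3 eV)

From λ = h/√(2mKE), we solve for KE:

λ² = h²/(2mKE)
KE = h²/(2mλ²)
KE = (6.626 × 10^-34 J·s)² / (2 × 6.64 × 10^-27 kg × (4.25 × 10^-10 m)²)
KE = 1.83 × 10^-22 J
KE = 1.14 × 10^-3 eV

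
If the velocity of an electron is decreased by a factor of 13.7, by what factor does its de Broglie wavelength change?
The wavelength increases by a factor of 13.7.

From λ = h/(mv), the wavelength is inversely proportional to velocity:

λ ∝ 1/v

If v → v/13.7, then λ → 13.7λ

When velocity is decreased by a factor of 13.7, the wavelength increases by a factor of 13.7.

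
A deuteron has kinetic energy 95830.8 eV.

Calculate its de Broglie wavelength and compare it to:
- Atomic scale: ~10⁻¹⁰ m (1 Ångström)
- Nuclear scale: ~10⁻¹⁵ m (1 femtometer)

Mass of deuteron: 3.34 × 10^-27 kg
λ = 6.54 × 10^-14 m, which is between nuclear and atomic scales.

Using λ = h/√(2mKE):

KE = 95830.8 eV = 1.535 × 10^-14 J

λ = h/√(2mKE)
λ = (6.626 × 10^-34 J·s) / √(2 × 3.34 × 10^-27 kg × 1.535 × 10^-14 J)
λ = 6.54 × 10^-14 m

Comparison:
- Atomic scale (10⁻¹⁰ m): λ is 0.00065× this size
- Nuclear scale (10⁻¹⁵ m): λ is 65× this size

The wavelength is between nuclear and atomic scales.

This wavelength is appropriate for probing atomic structure but too large for nuclear physics experiments.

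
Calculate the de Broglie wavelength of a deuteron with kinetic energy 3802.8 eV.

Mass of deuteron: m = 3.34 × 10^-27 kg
3.28 × 10^-13 m

Using λ = h/√(2mKE):

First convert KE to Joules: KE = 3802.8 eV = 6.093 × 10^-16 J

λ = h/√(2mKE)
λ = (6.626 × 10^-34 J·s) / √(2 × 3.34 × 10^-27 kg × 6.093 × 10^-16 J)
λ = 3.28 × 10^-13 m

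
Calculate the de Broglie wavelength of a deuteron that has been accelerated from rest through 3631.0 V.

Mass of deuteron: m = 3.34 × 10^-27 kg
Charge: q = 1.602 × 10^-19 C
3.36 × 10^-13 m

When a particle is accelerated through voltage V, it gains kinetic energy KE = qV.

The de Broglie wavelength is then λ = h/√(2mqV):

λ = h/√(2mqV)
λ = (6.626 × 10^-34 J·s) / √(2 × 3.34 × 10^-27 kg × 1.602 × 10^-19 C × 3631.0 V)
λ = 3.36 × 10^-13 m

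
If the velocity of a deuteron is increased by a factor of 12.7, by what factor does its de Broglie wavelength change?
The wavelength decreases by a factor of 12.7.

From λ = h/(mv), the wavelength is inversely proportional to velocity:

λ ∝ 1/v

If v → 12.7v, then λ → λ/12.7

When velocity is increased by a factor of 12.7, the wavelength decreases by a factor of 12.7.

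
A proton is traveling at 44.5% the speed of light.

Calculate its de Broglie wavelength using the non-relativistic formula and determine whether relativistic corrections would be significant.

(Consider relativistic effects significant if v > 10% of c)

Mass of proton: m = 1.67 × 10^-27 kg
Yes, relativistic corrections are needed.

Using the non-relativistic de Broglie formula λ = h/(mv):

v = 44.5% × c = 1.334 × 10^8 m/s

λ = h/(mv)
λ = (6.626 × 10^-34 J·s) / (1.67 × 10^-27 kg × 1.334 × 10^8 m/s)
λ = 2.97 × 10^-15 m

Since v = 44.5% of c > 10% of c, relativistic corrections ARE significant and the actual wavelength would differ from this non-relativistic estimate.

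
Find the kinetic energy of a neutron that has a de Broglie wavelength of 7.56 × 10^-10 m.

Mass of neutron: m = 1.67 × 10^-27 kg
2.30 × 10^-22 J (or 1.44 × 10^-3 eV)

From λ = h/√(2mKE), we solve for KE:

λ² = h²/(2mKE)
KE = h²/(2mλ²)
KE = (6.626 × 10^-34 J·s)² / (2 × 1.67 × 10^-27 kg × (7.56 × 10^-10 m)²)
KE = 2.30 × 10^-22 J
KE = 1.44 × 10^-3 eV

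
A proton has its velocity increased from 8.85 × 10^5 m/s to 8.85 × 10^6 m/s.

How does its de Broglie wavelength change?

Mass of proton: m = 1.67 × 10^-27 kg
The wavelength decreases by a factor of 10.

Using λ = h/(mv):

Initial wavelength: λ₁ = h/(mv₁) = 4.48 × 10^-13 m
Final wavelength: λ₂ = h/(mv₂) = 4.48 × 10^-14 m

Since λ ∝ 1/v, when velocity increases by a factor of 10, the wavelength decreases by a factor of 10.

λ₂/λ₁ = v₁/v₂ = 1/10

The wavelength decreases by a factor of 10.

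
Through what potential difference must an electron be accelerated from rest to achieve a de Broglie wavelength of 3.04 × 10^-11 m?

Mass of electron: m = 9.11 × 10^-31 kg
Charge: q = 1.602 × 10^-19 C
1.63 × 10^3 V

From λ = h/√(2mqV), we solve for V:

λ² = h²/(2mqV)
V = h²/(2mqλ²)
V = (6.626 × 10^-34 J·s)² / (2 × 9.11 × 10^-31 kg × 1.602 × 10^-19 C × (3.04 × 10^-11 m)²)
V = 1.63 × 10^3 V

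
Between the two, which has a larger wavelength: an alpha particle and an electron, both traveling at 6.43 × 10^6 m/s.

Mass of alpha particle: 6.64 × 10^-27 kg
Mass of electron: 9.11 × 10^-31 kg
The electron has the longer wavelength.

Using λ = h/(mv), since both particles have the same velocity, the wavelength depends only on mass.

For alpha particle: λ₁ = h/(m₁v) = 1.55 × 10^-14 m
For electron: λ₂ = h/(m₂v) = 1.13 × 10^-10 m

Since λ ∝ 1/m at constant velocity, the lighter particle has the longer wavelength.

The electron has the longer de Broglie wavelength.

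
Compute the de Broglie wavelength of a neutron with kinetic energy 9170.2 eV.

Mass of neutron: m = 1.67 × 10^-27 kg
2.99 × 10^-13 m

Using λ = h/√(2mKE):

First convert KE to Joules: KE = 9170.2 eV = 1.469 × 10^-15 J

λ = h/√(2mKE)
λ = (6.626 × 10^-34 J·s) / √(2 × 1.67 × 10^-27 kg × 1.469 × 10^-15 J)
λ = 2.99 × 10^-13 m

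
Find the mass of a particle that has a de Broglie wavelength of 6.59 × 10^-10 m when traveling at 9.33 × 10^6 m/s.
1.08 × 10^-31 kg

From the de Broglie relation λ = h/(mv), we solve for m:

m = h/(λv)
m = (6.626 × 10^-34 J·s) / (6.59 × 10^-10 m × 9.33 × 10^6 m/s)
m = 1.08 × 10^-31 kg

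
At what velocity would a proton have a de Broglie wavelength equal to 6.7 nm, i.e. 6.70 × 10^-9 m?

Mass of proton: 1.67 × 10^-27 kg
5.92 × 10^1 m/s

From λ = h/(mv), solve for v:

v = h/(mλ)
v = (6.626 × 10^-34 J·s) / (1.67 × 10^-27 kg × 6.70 × 10^-9 m)
v = 5.92 × 10^1 m/s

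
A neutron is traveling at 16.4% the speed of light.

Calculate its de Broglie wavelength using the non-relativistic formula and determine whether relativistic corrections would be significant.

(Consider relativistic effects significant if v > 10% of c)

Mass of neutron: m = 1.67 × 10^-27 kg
Yes, relativistic corrections are needed.

Using the non-relativistic de Broglie formula λ = h/(mv):

v = 16.4% × c = 4.917 × 10^7 m/s

λ = h/(mv)
λ = (6.626 × 10^-34 J·s) / (1.67 × 10^-27 kg × 4.917 × 10^7 m/s)
λ = 8.07 × 10^-15 m

Since v = 16.4% of c > 10% of c, relativistic corrections ARE significant and the actual wavelength would differ from this non-relativistic estimate.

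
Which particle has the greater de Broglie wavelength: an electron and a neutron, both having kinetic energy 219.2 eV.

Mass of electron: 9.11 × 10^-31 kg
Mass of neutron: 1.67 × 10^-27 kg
The electron has the longer wavelength.

Using λ = h/√(2mKE):

For electron: λ₁ = h/√(2m₁KE) = 8.28 × 10^-11 m
For neutron: λ₂ = h/√(2m₂KE) = 1.93 × 10^-12 m

Since λ ∝ 1/√m at constant kinetic energy, the lighter particle has the longer wavelength.

The electron has the longer de Broglie wavelength.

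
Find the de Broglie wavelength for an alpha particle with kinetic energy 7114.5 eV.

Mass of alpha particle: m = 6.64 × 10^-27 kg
1.70 × 10^-13 m

Using λ = h/√(2mKE):

First convert KE to Joules: KE = 7114.5 eV = 1.140 × 10^-15 J

λ = h/√(2mKE)
λ = (6.626 × 10^-34 J·s) / √(2 × 6.64 × 10^-27 kg × 1.140 × 10^-15 J)
λ = 1.70 × 10^-13 m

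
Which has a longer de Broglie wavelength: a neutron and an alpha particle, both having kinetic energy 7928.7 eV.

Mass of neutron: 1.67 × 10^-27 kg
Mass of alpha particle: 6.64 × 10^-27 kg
The neutron has the longer wavelength.

Using λ = h/√(2mKE):

For neutron: λ₁ = h/√(2m₁KE) = 3.22 × 10^-13 m
For alpha particle: λ₂ = h/√(2m₂KE) = 1.61 × 10^-13 m

Since λ ∝ 1/√m at constant kinetic energy, the lighter particle has the longer wavelength.

The neutron has the longer de Broglie wavelength.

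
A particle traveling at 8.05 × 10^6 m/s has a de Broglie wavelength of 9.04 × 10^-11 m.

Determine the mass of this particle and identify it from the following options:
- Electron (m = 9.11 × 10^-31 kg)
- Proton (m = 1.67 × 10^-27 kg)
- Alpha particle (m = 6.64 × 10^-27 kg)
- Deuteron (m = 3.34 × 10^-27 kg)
The particle is an electron.

From λ = h/(mv), solve for mass:

m = h/(λv)
m = (6.626 × 10^-34 J·s) / (9.04 × 10^-11 m × 8.05 × 10^6 m/s)
m = 9.11 × 10^-31 kg

Comparing with the listed masses, this is closest to an electron.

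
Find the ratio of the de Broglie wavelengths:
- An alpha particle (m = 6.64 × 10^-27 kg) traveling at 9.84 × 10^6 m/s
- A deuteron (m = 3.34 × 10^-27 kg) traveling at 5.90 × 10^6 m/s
λ₁/λ₂ = 0.302

Using λ = h/(mv):

λ₁ = h/(m₁v₁) = 1.01 × 10^-14 m
λ₂ = h/(m₂v₂) = 3.36 × 10^-14 m

Ratio λ₁/λ₂ = (m₂v₂)/(m₁v₁)
         = (3.34 × 10^-27 kg × 5.90 × 10^6 m/s) / (6.64 × 10^-27 kg × 9.84 × 10^6 m/s)
         = 0.302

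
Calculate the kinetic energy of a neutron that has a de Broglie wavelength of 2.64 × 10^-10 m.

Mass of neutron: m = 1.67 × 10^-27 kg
1.89 × 10^-21 J (or 0.0118 eV)

From λ = h/√(2mKE), we solve for KE:

λ² = h²/(2mKE)
KE = h²/(2mλ²)
KE = (6.626 × 10^-34 J·s)² / (2 × 1.67 × 10^-27 kg × (2.64 × 10^-10 m)²)
KE = 1.89 × 10^-21 J
KE = 0.0118 eV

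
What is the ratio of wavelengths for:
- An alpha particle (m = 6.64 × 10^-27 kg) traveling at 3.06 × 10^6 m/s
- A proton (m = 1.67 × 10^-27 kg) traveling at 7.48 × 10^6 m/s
λ₁/λ₂ = 0.615

Using λ = h/(mv):

λ₁ = h/(m₁v₁) = 3.26 × 10^-14 m
λ₂ = h/(m₂v₂) = 5.30 × 10^-14 m

Ratio λ₁/λ₂ = (m₂v₂)/(m₁v₁)
         = (1.67 × 10^-27 kg × 7.48 × 10^6 m/s) / (6.64 × 10^-27 kg × 3.06 × 10^6 m/s)
         = 0.615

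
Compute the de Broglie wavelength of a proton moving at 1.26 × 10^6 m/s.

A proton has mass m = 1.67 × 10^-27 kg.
3.15 × 10^-13 m

Using the de Broglie relation λ = h/(mv):

λ = h/(mv)
λ = (6.626 × 10^-34 J·s) / (1.67 × 10^-27 kg × 1.26 × 10^6 m/s)
λ = 3.15 × 10^-13 m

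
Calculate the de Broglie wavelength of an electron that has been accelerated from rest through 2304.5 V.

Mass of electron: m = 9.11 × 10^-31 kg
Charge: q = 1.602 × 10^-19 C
2.55 × 10^-11 m

When a particle is accelerated through voltage V, it gains kinetic energy KE = qV.

The de Broglie wavelength is then λ = h/√(2mqV):

λ = h/√(2mqV)
λ = (6.626 × 10^-34 J·s) / √(2 × 9.11 × 10^-31 kg × 1.602 × 10^-19 C × 2304.5 V)
λ = 2.55 × 10^-11 m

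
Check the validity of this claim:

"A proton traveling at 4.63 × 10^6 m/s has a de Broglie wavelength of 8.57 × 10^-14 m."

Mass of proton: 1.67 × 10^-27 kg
True

The claim is correct.

Using λ = h/(mv):
λ = (6.626 × 10^-34 J·s) / (1.67 × 10^-27 kg × 4.63 × 10^6 m/s)
λ = 8.57 × 10^-14 m

This matches the claimed value.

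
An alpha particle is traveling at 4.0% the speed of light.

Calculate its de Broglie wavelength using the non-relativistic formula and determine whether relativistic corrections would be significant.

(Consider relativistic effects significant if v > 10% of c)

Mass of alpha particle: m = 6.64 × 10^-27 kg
No, relativistic corrections are not needed.

Using the non-relativistic de Broglie formula λ = h/(mv):

v = 4.0% × c = 1.199 × 10^7 m/s

λ = h/(mv)
λ = (6.626 × 10^-34 J·s) / (6.64 × 10^-27 kg × 1.199 × 10^7 m/s)
λ = 8.32 × 10^-15 m

Since v = 4.0% of c < 10% of c, relativistic corrections are NOT significant and this non-relativistic result is a good approximation.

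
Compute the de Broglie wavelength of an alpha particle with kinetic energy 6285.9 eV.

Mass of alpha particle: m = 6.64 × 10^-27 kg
1.81 × 10^-13 m

Using λ = h/√(2mKE):

First convert KE to Joules: KE = 6285.9 eV = 1.007 × 10^-15 J

λ = h/√(2mKE)
λ = (6.626 × 10^-34 J·s) / √(2 × 6.64 × 10^-27 kg × 1.007 × 10^-15 J)
λ = 1.81 × 10^-13 m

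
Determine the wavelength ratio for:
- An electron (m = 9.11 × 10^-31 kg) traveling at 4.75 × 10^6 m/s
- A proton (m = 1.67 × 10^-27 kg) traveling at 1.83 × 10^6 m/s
λ₁/λ₂ = 706

Using λ = h/(mv):

λ₁ = h/(m₁v₁) = 1.53 × 10^-10 m
λ₂ = h/(m₂v₂) = 2.17 × 10^-13 m

Ratio λ₁/λ₂ = (m₂v₂)/(m₁v₁)
         = (1.67 × 10^-27 kg × 1.83 × 10^6 m/s) / (9.11 × 10^-31 kg × 4.75 × 10^6 m/s)
         = 706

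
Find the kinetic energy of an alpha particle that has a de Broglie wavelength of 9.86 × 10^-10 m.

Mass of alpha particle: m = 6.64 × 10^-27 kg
3.40 × 10^-23 J (or 2.12 × 10^-4 eV)

From λ = h/√(2mKE), we solve for KE:

λ² = h²/(2mKE)
KE = h²/(2mλ²)
KE = (6.626 × 10^-34 J·s)² / (2 × 6.64 × 10^-27 kg × (9.86 × 10^-10 m)²)
KE = 3.40 × 10^-23 J
KE = 2.12 × 10^-4 eV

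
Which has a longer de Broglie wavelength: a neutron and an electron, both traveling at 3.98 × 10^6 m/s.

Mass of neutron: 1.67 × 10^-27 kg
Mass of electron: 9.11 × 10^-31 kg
The electron has the longer wavelength.

Using λ = h/(mv), since both particles have the same velocity, the wavelength depends only on mass.

For neutron: λ₁ = h/(m₁v) = 9.97 × 10^-14 m
For electron: λ₂ = h/(m₂v) = 1.83 × 10^-10 m

Since λ ∝ 1/m at constant velocity, the lighter particle has the longer wavelength.

The electron has the longer de Broglie wavelength.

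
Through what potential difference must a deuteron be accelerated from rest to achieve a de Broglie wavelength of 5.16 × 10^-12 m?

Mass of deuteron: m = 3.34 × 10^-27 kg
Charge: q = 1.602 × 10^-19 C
15.4 V

From λ = h/√(2mqV), we solve for V:

λ² = h²/(2mqV)
V = h²/(2mqλ²)
V = (6.626 × 10^-34 J·s)² / (2 × 3.34 × 10^-27 kg × 1.602 × 10^-19 C × (5.16 × 10^-12 m)²)
V = 15.4 V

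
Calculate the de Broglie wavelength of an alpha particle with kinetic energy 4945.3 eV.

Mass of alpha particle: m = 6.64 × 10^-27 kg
2.04 × 10^-13 m

Using λ = h/√(2mKE):

First convert KE to Joules: KE = 4945.3 eV = 7.923 × 10^-16 J

λ = h/√(2mKE)
λ = (6.626 × 10^-34 J·s) / √(2 × 6.64 × 10^-27 kg × 7.923 × 10^-16 J)
λ = 2.04 × 10^-13 m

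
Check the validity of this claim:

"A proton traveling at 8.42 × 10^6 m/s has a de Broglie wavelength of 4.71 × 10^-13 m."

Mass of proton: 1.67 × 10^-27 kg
False

The claim is incorrect.

Using λ = h/(mv):
λ = (6.626 × 10^-34 J·s) / (1.67 × 10^-27 kg × 8.42 × 10^6 m/s)
λ = 4.71 × 10^-14 m

The actual wavelength differs from the claimed 4.71 × 10^-13 m.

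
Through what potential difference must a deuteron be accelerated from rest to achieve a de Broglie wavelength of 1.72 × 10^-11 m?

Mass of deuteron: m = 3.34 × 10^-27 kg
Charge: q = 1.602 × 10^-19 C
1.39 V

From λ = h/√(2mqV), we solve for V:

λ² = h²/(2mqV)
V = h²/(2mqλ²)
V = (6.626 × 10^-34 J·s)² / (2 × 3.34 × 10^-27 kg × 1.602 × 10^-19 C × (1.72 × 10^-11 m)²)
V = 1.39 V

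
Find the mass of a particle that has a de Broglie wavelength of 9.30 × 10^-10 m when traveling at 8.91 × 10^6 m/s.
8.00 × 10^-32 kg

From the de Broglie relation λ = h/(mv), we solve for m:

m = h/(λv)
m = (6.626 × 10^-34 J·s) / (9.30 × 10^-10 m × 8.91 × 10^6 m/s)
m = 8.00 × 10^-32 kg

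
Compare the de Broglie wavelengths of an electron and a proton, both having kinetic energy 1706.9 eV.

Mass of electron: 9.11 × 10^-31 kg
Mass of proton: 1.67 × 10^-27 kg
The electron has the longer wavelength.

Using λ = h/√(2mKE):

For electron: λ₁ = h/√(2m₁KE) = 2.97 × 10^-11 m
For proton: λ₂ = h/√(2m₂KE) = 6.93 × 10^-13 m

Since λ ∝ 1/√m at constant kinetic energy, the lighter particle has the longer wavelength.

The electron has the longer de Broglie wavelength.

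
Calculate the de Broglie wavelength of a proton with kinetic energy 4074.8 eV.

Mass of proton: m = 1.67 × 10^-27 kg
4.49 × 10^-13 m

Using λ = h/√(2mKE):

First convert KE to Joules: KE = 4074.8 eV = 6.529 × 10^-16 J

λ = h/√(2mKE)
λ = (6.626 × 10^-34 J·s) / √(2 × 1.67 × 10^-27 kg × 6.529 × 10^-16 J)
λ = 4.49 × 10^-13 m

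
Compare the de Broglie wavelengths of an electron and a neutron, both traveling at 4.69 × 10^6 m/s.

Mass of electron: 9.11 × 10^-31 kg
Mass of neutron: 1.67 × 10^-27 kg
The electron has the longer wavelength.

Using λ = h/(mv), since both particles have the same velocity, the wavelength depends only on mass.

For electron: λ₁ = h/(m₁v) = 1.55 × 10^-10 m
For neutron: λ₂ = h/(m₂v) = 8.46 × 10^-14 m

Since λ ∝ 1/m at constant velocity, the lighter particle has the longer wavelength.

The electron has the longer de Broglie wavelength.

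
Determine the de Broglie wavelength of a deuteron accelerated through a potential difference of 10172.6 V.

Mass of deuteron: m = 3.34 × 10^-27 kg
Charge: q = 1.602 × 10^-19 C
2.01 × 10^-13 m

When a particle is accelerated through voltage V, it gains kinetic energy KE = qV.

The de Broglie wavelength is then λ = h/√(2mqV):

λ = h/√(2mqV)
λ = (6.626 × 10^-34 J·s) / √(2 × 3.34 × 10^-27 kg × 1.602 × 10^-19 C × 10172.6 V)
λ = 2.01 × 10^-13 m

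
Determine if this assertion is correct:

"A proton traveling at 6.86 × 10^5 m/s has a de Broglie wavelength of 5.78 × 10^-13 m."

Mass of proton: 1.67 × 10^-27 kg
True

The claim is correct.

Using λ = h/(mv):
λ = (6.626 × 10^-34 J·s) / (1.67 × 10^-27 kg × 6.86 × 10^5 m/s)
λ = 5.78 × 10^-13 m

This matches the claimed value.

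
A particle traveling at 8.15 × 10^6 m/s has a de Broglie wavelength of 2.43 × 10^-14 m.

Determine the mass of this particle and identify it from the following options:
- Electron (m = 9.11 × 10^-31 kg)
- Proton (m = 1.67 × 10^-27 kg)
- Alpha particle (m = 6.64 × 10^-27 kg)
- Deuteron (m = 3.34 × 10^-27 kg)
The particle is a deuteron.

From λ = h/(mv), solve for mass:

m = h/(λv)
m = (6.626 × 10^-34 J·s) / (2.43 × 10^-14 m × 8.15 × 10^6 m/s)
m = 3.35 × 10^-27 kg

Comparing with the listed masses, this is closest to a deuteron.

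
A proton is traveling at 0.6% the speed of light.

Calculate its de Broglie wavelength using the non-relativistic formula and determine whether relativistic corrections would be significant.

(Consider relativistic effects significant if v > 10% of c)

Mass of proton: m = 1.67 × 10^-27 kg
No, relativistic corrections are not needed.

Using the non-relativistic de Broglie formula λ = h/(mv):

v = 0.6% × c = 1.799 × 10^6 m/s

λ = h/(mv)
λ = (6.626 × 10^-34 J·s) / (1.67 × 10^-27 kg × 1.799 × 10^6 m/s)
λ = 2.21 × 10^-13 m

Since v = 0.6% of c < 10% of c, relativistic corrections are NOT significant and this non-relativistic result is a good approximation.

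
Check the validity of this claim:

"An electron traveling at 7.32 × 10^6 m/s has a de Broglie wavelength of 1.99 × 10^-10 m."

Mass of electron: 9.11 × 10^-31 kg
False

The claim is incorrect.

Using λ = h/(mv):
λ = (6.626 × 10^-34 J·s) / (9.11 × 10^-31 kg × 7.32 × 10^6 m/s)
λ = 9.94 × 10^-11 m

The actual wavelength differs from the claimed 1.99 × 10^-10 m.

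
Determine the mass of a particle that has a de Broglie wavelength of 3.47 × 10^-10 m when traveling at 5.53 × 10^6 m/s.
3.45 × 10^-31 kg

From the de Broglie relation λ = h/(mv), we solve for m:

m = h/(λv)
m = (6.626 × 10^-34 J·s) / (3.47 × 10^-10 m × 5.53 × 10^6 m/s)
m = 3.45 × 10^-31 kg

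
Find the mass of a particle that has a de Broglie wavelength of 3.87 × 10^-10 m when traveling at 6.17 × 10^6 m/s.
2.77 × 10^-31 kg

From the de Broglie relation λ = h/(mv), we solve for m:

m = h/(λv)
m = (6.626 × 10^-34 J·s) / (3.87 × 10^-10 m × 6.17 × 10^6 m/s)
m = 2.77 × 10^-31 kg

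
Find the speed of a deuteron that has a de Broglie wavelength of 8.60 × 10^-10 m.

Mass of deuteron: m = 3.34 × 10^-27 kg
2.31 × 10^2 m/s

From the de Broglie relation λ = h/(mv), we solve for v:

v = h/(mλ)
v = (6.626 × 10^-34 J·s) / (3.34 × 10^-27 kg × 8.60 × 10^-10 m)
v = 2.31 × 10^2 m/s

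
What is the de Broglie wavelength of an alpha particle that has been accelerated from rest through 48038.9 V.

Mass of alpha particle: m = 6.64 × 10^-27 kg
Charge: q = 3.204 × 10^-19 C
4.63 × 10^-14 m

When a particle is accelerated through voltage V, it gains kinetic energy KE = qV.

The de Broglie wavelength is then λ = h/√(2mqV):

λ = h/√(2mqV)
λ = (6.626 × 10^-34 J·s) / √(2 × 6.64 × 10^-27 kg × 3.204 × 10^-19 C × 48038.9 V)
λ = 4.63 × 10^-14 m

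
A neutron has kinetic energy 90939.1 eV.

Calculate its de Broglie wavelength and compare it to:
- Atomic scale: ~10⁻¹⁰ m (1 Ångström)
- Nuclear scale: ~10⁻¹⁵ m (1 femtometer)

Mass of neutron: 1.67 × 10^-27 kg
λ = 9.50 × 10^-14 m, which is between nuclear and atomic scales.

Using λ = h/√(2mKE):

KE = 90939.1 eV = 1.457 × 10^-14 J

λ = h/√(2mKE)
λ = (6.626 × 10^-34 J·s) / √(2 × 1.67 × 10^-27 kg × 1.457 × 10^-14 J)
λ = 9.50 × 10^-14 m

Comparison:
- Atomic scale (10⁻¹⁰ m): λ is 0.00095× this size
- Nuclear scale (10⁻¹⁵ m): λ is 95× this size

The wavelength is between nuclear and atomic scales.

This wavelength is appropriate for probing atomic structure but too large for nuclear physics experiments.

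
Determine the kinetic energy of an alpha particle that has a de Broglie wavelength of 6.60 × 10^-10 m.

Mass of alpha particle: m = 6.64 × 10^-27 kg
7.59 × 10^-23 J (or 4.74 × 10^-4 eV)

From λ = h/√(2mKE), we solve for KE:

λ² = h²/(2mKE)
KE = h²/(2mλ²)
KE = (6.626 × 10^-34 J·s)² / (2 × 6.64 × 10^-27 kg × (6.60 × 10^-10 m)²)
KE = 7.59 × 10^-23 J
KE = 4.74 × 10^-4 eV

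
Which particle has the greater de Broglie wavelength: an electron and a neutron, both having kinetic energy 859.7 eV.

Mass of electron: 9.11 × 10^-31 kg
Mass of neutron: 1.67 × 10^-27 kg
The electron has the longer wavelength.

Using λ = h/√(2mKE):

For electron: λ₁ = h/√(2m₁KE) = 4.18 × 10^-11 m
For neutron: λ₂ = h/√(2m₂KE) = 9.77 × 10^-13 m

Since λ ∝ 1/√m at constant kinetic energy, the lighter particle has the longer wavelength.

The electron has the longer de Broglie wavelength.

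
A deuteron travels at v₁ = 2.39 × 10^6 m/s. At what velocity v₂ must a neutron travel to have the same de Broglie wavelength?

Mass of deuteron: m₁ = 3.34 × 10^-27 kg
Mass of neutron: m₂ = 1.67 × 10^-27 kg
v₂ = 4.78 × 10^6 m/s

For equal de Broglie wavelengths: λ₁ = λ₂

h/(m₁v₁) = h/(m₂v₂)
m₁v₁ = m₂v₂
v₂ = v₁ · (m₁/m₂)

v₂ = 2.39 × 10^6 m/s × (3.34 × 10^-27 kg / 1.67 × 10^-27 kg)
v₂ = 4.78 × 10^6 m/s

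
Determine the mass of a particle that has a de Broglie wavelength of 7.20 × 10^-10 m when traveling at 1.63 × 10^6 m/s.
5.65 × 10^-31 kg

From the de Broglie relation λ = h/(mv), we solve for m:

m = h/(λv)
m = (6.626 × 10^-34 J·s) / (7.20 × 10^-10 m × 1.63 × 10^6 m/s)
m = 5.65 × 10^-31 kg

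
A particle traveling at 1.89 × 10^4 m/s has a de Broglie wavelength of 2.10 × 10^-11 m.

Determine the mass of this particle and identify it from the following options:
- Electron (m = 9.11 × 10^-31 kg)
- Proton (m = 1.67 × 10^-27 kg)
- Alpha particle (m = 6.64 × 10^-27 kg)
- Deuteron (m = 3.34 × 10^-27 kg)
The particle is a proton.

From λ = h/(mv), solve for mass:

m = h/(λv)
m = (6.626 × 10^-34 J·s) / (2.10 × 10^-11 m × 1.89 × 10^4 m/s)
m = 1.67 × 10^-27 kg

Comparing with the listed masses, this is closest to a proton.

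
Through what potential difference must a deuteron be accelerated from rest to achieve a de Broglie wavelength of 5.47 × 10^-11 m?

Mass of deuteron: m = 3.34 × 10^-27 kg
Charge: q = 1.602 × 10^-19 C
1.37 × 10^-1 V

From λ = h/√(2mqV), we solve for V:

λ² = h²/(2mqV)
V = h²/(2mqλ²)
V = (6.626 × 10^-34 J·s)² / (2 × 3.34 × 10^-27 kg × 1.602 × 10^-19 C × (5.47 × 10^-11 m)²)
V = 1.37 × 10^-1 V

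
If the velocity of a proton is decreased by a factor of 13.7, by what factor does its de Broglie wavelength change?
The wavelength increases by a factor of 13.7.

From λ = h/(mv), the wavelength is inversely proportional to velocity:

λ ∝ 1/v

If v → v/13.7, then λ → 13.7λ

When velocity is decreased by a factor of 13.7, the wavelength increases by a factor of 13.7.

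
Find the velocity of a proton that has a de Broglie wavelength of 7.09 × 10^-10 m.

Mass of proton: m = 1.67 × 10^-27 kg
5.60 × 10^2 m/s

From the de Broglie relation λ = h/(mv), we solve for v:

v = h/(mλ)
v = (6.626 × 10^-34 J·s) / (1.67 × 10^-27 kg × 7.09 × 10^-10 m)
v = 5.60 × 10^2 m/s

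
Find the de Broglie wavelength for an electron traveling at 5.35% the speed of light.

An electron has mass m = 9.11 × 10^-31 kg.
4.53 × 10^-11 m

Using the de Broglie relation λ = h/(mv):

v = 5.35% × c = 1.604 × 10^7 m/s

λ = h/(mv)
λ = (6.626 × 10^-34 J·s) / (9.11 × 10^-31 kg × 1.604 × 10^7 m/s)
λ = 4.53 × 10^-11 m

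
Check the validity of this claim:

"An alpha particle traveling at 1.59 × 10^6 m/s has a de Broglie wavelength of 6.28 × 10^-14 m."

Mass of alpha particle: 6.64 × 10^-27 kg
True

The claim is correct.

Using λ = h/(mv):
λ = (6.626 × 10^-34 J·s) / (6.64 × 10^-27 kg × 1.59 × 10^6 m/s)
λ = 6.28 × 10^-14 m

This matches the claimed value.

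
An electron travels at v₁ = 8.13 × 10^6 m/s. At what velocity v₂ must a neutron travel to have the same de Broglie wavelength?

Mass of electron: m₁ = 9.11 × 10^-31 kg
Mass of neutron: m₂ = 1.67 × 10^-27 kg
v₂ = 4.43 × 10^3 m/s

For equal de Broglie wavelengths: λ₁ = λ₂

h/(m₁v₁) = h/(m₂v₂)
m₁v₁ = m₂v₂
v₂ = v₁ · (m₁/m₂)

v₂ = 8.13 × 10^6 m/s × (9.11 × 10^-31 kg / 1.67 × 10^-27 kg)
v₂ = 4.43 × 10^3 m/s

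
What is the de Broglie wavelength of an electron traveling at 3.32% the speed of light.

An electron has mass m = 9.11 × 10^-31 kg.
7.31 × 10^-11 m

Using the de Broglie relation λ = h/(mv):

v = 3.32% × c = 9.953 × 10^6 m/s

λ = h/(mv)
λ = (6.626 × 10^-34 J·s) / (9.11 × 10^-31 kg × 9.953 × 10^6 m/s)
λ = 7.31 × 10^-11 m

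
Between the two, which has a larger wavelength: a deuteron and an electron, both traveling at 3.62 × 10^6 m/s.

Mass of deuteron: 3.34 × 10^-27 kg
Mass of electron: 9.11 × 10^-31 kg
The electron has the longer wavelength.

Using λ = h/(mv), since both particles have the same velocity, the wavelength depends only on mass.

For deuteron: λ₁ = h/(m₁v) = 5.48 × 10^-14 m
For electron: λ₂ = h/(m₂v) = 2.01 × 10^-10 m

Since λ ∝ 1/m at constant velocity, the lighter particle has the longer wavelength.

The electron has the longer de Broglie wavelength.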